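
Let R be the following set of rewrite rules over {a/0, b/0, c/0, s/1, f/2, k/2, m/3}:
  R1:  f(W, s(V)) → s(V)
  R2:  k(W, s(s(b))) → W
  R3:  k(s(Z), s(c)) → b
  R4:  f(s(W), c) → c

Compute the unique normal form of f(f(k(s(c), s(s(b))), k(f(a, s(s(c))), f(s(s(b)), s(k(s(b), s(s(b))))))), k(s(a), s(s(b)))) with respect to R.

1. f(f(k(s(c), s(s(b))), k(f(a, s(s(c))), f(s(s(b)), s(k(s(b), s(s(b))))))), k(s(a), s(s(b))))  →  f(f(s(c), k(f(a, s(s(c))), f(s(s(b)), s(k(s(b), s(s(b))))))), k(s(a), s(s(b))))   [R2 at 1.1]
2. f(f(s(c), k(f(a, s(s(c))), f(s(s(b)), s(k(s(b), s(s(b))))))), k(s(a), s(s(b))))  →  f(f(s(c), k(s(s(c)), f(s(s(b)), s(k(s(b), s(s(b))))))), k(s(a), s(s(b))))   [R1 at 1.2.1]
3. f(f(s(c), k(s(s(c)), f(s(s(b)), s(k(s(b), s(s(b))))))), k(s(a), s(s(b))))  →  f(f(s(c), k(s(s(c)), s(k(s(b), s(s(b)))))), k(s(a), s(s(b))))   [R1 at 1.2.2]
4. f(f(s(c), k(s(s(c)), s(k(s(b), s(s(b)))))), k(s(a), s(s(b))))  →  f(f(s(c), k(s(s(c)), s(s(b)))), k(s(a), s(s(b))))   [R2 at 1.2.2.1]
5. f(f(s(c), k(s(s(c)), s(s(b)))), k(s(a), s(s(b))))  →  f(f(s(c), s(s(c))), k(s(a), s(s(b))))   [R2 at 1.2]
6. f(f(s(c), s(s(c))), k(s(a), s(s(b))))  →  f(s(s(c)), k(s(a), s(s(b))))   [R1 at 1]
7. f(s(s(c)), k(s(a), s(s(b))))  →  f(s(s(c)), s(a))   [R2 at 2]
8. f(s(s(c)), s(a))  →  s(a)   [R1 at ε]

s(a)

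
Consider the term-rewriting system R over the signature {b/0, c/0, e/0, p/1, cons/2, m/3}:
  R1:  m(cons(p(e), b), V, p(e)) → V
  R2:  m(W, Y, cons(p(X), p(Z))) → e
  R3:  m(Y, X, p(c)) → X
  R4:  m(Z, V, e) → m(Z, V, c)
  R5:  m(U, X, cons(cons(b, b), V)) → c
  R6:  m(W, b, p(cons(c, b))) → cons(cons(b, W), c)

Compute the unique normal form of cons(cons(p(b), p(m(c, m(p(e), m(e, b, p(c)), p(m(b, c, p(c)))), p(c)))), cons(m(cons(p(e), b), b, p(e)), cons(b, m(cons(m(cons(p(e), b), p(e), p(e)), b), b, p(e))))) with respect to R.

cons(cons(p(b), p(b)), cons(b, cons(b, b)))

1. cons(cons(p(b), p(m(c, m(p(e), m(e, b, p(c)), p(m(b, c, p(c)))), p(c)))), cons(m(cons(p(e), b), b, p(e)), cons(b, m(cons(m(cons(p(e), b), p(e), p(e)), b), b, p(e)))))  →  cons(cons(p(b), p(m(p(e), m(e, b, p(c)), p(m(b, c, p(c)))))), cons(m(cons(p(e), b), b, p(e)), cons(b, m(cons(m(cons(p(e), b), p(e), p(e)), b), b, p(e)))))   [R3 at 1.2.1]
2. cons(cons(p(b), p(m(p(e), m(e, b, p(c)), p(m(b, c, p(c)))))), cons(m(cons(p(e), b), b, p(e)), cons(b, m(cons(m(cons(p(e), b), p(e), p(e)), b), b, p(e)))))  →  cons(cons(p(b), p(m(p(e), b, p(m(b, c, p(c)))))), cons(m(cons(p(e), b), b, p(e)), cons(b, m(cons(m(cons(p(e), b), p(e), p(e)), b), b, p(e)))))   [R3 at 1.2.1.2]
3. cons(cons(p(b), p(m(p(e), b, p(m(b, c, p(c)))))), cons(m(cons(p(e), b), b, p(e)), cons(b, m(cons(m(cons(p(e), b), p(e), p(e)), b), b, p(e)))))  →  cons(cons(p(b), p(m(p(e), b, p(c)))), cons(m(cons(p(e), b), b, p(e)), cons(b, m(cons(m(cons(p(e), b), p(e), p(e)), b), b, p(e)))))   [R3 at 1.2.1.3.1]
4. cons(cons(p(b), p(m(p(e), b, p(c)))), cons(m(cons(p(e), b), b, p(e)), cons(b, m(cons(m(cons(p(e), b), p(e), p(e)), b), b, p(e)))))  →  cons(cons(p(b), p(b)), cons(m(cons(p(e), b), b, p(e)), cons(b, m(cons(m(cons(p(e), b), p(e), p(e)), b), b, p(e)))))   [R3 at 1.2.1]
5. cons(cons(p(b), p(b)), cons(m(cons(p(e), b), b, p(e)), cons(b, m(cons(m(cons(p(e), b), p(e), p(e)), b), b, p(e)))))  →  cons(cons(p(b), p(b)), cons(b, cons(b, m(cons(m(cons(p(e), b), p(e), p(e)), b), b, p(e)))))   [R1 at 2.1]
6. cons(cons(p(b), p(b)), cons(b, cons(b, m(cons(m(cons(p(e), b), p(e), p(e)), b), b, p(e)))))  →  cons(cons(p(b), p(b)), cons(b, cons(b, m(cons(p(e), b), b, p(e)))))   [R1 at 2.2.2.1.1]
7. cons(cons(p(b), p(b)), cons(b, cons(b, m(cons(p(e), b), b, p(e)))))  →  cons(cons(p(b), p(b)), cons(b, cons(b, b)))   [R1 at 2.2.2]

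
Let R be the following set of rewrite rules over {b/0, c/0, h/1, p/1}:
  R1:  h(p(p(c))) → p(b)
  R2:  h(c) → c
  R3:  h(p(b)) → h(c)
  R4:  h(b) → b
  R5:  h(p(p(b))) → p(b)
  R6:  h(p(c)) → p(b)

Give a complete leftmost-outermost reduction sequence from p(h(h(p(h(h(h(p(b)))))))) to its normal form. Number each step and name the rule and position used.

p(c)

1. p(h(h(p(h(h(h(p(b))))))))  →  p(h(h(p(h(h(h(c)))))))   [R3 at 1.1.1.1.1.1]
2. p(h(h(p(h(h(h(c)))))))  →  p(h(h(p(h(h(c))))))   [R2 at 1.1.1.1.1.1]
3. p(h(h(p(h(h(c))))))  →  p(h(h(p(h(c)))))   [R2 at 1.1.1.1.1]
4. p(h(h(p(h(c)))))  →  p(h(h(p(c))))   [R2 at 1.1.1.1]
5. p(h(h(p(c))))  →  p(h(p(b)))   [R6 at 1.1]
6. p(h(p(b)))  →  p(h(c))   [R3 at 1]
7. p(h(c))  →  p(c)   [R2 at 1]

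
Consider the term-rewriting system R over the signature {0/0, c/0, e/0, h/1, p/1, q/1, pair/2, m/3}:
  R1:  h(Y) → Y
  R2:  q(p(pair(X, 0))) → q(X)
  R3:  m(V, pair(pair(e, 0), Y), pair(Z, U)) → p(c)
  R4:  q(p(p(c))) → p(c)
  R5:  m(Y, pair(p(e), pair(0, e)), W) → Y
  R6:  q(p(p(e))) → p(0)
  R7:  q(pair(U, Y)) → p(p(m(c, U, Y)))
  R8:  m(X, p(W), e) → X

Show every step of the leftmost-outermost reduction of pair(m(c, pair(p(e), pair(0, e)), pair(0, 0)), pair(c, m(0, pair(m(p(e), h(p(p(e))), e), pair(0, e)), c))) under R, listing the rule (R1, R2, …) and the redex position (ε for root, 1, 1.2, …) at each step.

pair(c, pair(c, 0))

1. pair(m(c, pair(p(e), pair(0, e)), pair(0, 0)), pair(c, m(0, pair(m(p(e), h(p(p(e))), e), pair(0, e)), c)))  →  pair(c, pair(c, m(0, pair(m(p(e), h(p(p(e))), e), pair(0, e)), c)))   [R5 at 1]
2. pair(c, pair(c, m(0, pair(m(p(e), h(p(p(e))), e), pair(0, e)), c)))  →  pair(c, pair(c, m(0, pair(m(p(e), p(p(e)), e), pair(0, e)), c)))   [R1 at 2.2.2.1.2]
3. pair(c, pair(c, m(0, pair(m(p(e), p(p(e)), e), pair(0, e)), c)))  →  pair(c, pair(c, m(0, pair(p(e), pair(0, e)), c)))   [R8 at 2.2.2.1]
4. pair(c, pair(c, m(0, pair(p(e), pair(0, e)), c)))  →  pair(c, pair(c, 0))   [R5 at 2.2]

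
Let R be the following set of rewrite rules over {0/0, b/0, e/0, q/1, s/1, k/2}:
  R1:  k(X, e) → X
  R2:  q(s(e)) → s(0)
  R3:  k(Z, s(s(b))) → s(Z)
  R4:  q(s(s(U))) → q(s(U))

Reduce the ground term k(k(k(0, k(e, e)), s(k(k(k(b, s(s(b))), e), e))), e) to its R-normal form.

s(0)

1. k(k(k(0, k(e, e)), s(k(k(k(b, s(s(b))), e), e))), e)  →  k(k(0, k(e, e)), s(k(k(k(b, s(s(b))), e), e)))   [R1 at ε]
2. k(k(0, k(e, e)), s(k(k(k(b, s(s(b))), e), e)))  →  k(k(0, e), s(k(k(k(b, s(s(b))), e), e)))   [R1 at 1.2]
3. k(k(0, e), s(k(k(k(b, s(s(b))), e), e)))  →  k(0, s(k(k(k(b, s(s(b))), e), e)))   [R1 at 1]
4. k(0, s(k(k(k(b, s(s(b))), e), e)))  →  k(0, s(k(k(b, s(s(b))), e)))   [R1 at 2.1]
5. k(0, s(k(k(b, s(s(b))), e)))  →  k(0, s(k(b, s(s(b)))))   [R1 at 2.1]
6. k(0, s(k(b, s(s(b)))))  →  k(0, s(s(b)))   [R3 at 2.1]
7. k(0, s(s(b)))  →  s(0)   [R3 at ε]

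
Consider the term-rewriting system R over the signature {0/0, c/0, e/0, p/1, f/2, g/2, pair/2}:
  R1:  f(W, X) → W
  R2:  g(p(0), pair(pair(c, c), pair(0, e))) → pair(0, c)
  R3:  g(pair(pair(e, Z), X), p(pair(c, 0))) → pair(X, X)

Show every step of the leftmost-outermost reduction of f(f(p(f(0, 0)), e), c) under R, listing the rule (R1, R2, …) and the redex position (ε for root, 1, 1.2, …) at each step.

p(0)

1. f(f(p(f(0, 0)), e), c)  →  f(p(f(0, 0)), e)   [R1 at ε]
2. f(p(f(0, 0)), e)  →  p(f(0, 0))   [R1 at ε]
3. p(f(0, 0))  →  p(0)   [R1 at 1]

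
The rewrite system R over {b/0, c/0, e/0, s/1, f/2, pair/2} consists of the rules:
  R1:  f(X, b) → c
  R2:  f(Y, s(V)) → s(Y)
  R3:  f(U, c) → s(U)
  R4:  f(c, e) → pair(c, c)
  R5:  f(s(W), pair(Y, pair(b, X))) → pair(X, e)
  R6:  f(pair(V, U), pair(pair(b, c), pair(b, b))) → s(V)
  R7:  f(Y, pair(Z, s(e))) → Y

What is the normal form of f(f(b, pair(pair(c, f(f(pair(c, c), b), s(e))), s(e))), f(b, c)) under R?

1. f(f(b, pair(pair(c, f(f(pair(c, c), b), s(e))), s(e))), f(b, c))  →  f(b, f(b, c))   [R7 at 1]
2. f(b, f(b, c))  →  f(b, s(b))   [R3 at 2]
3. f(b, s(b))  →  s(b)   [R2 at ε]

s(b)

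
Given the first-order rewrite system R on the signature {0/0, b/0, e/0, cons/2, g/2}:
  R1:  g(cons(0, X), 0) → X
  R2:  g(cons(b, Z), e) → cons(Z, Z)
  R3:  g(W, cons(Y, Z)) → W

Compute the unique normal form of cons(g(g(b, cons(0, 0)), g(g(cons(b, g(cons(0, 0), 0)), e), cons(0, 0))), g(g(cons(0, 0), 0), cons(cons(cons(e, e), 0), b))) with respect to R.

1. cons(g(g(b, cons(0, 0)), g(g(cons(b, g(cons(0, 0), 0)), e), cons(0, 0))), g(g(cons(0, 0), 0), cons(cons(cons(e, e), 0), b)))  →  cons(g(b, g(g(cons(b, g(cons(0, 0), 0)), e), cons(0, 0))), g(g(cons(0, 0), 0), cons(cons(cons(e, e), 0), b)))   [R3 at 1.1]
2. cons(g(b, g(g(cons(b, g(cons(0, 0), 0)), e), cons(0, 0))), g(g(cons(0, 0), 0), cons(cons(cons(e, e), 0), b)))  →  cons(g(b, g(cons(b, g(cons(0, 0), 0)), e)), g(g(cons(0, 0), 0), cons(cons(cons(e, e), 0), b)))   [R3 at 1.2]
3. cons(g(b, g(cons(b, g(cons(0, 0), 0)), e)), g(g(cons(0, 0), 0), cons(cons(cons(e, e), 0), b)))  →  cons(g(b, cons(g(cons(0, 0), 0), g(cons(0, 0), 0))), g(g(cons(0, 0), 0), cons(cons(cons(e, e), 0), b)))   [R2 at 1.2]
4. cons(g(b, cons(g(cons(0, 0), 0), g(cons(0, 0), 0))), g(g(cons(0, 0), 0), cons(cons(cons(e, e), 0), b)))  →  cons(b, g(g(cons(0, 0), 0), cons(cons(cons(e, e), 0), b)))   [R3 at 1]
5. cons(b, g(g(cons(0, 0), 0), cons(cons(cons(e, e), 0), b)))  →  cons(b, g(cons(0, 0), 0))   [R3 at 2]
6. cons(b, g(cons(0, 0), 0))  →  cons(b, 0)   [R1 at 2]

cons(b, 0)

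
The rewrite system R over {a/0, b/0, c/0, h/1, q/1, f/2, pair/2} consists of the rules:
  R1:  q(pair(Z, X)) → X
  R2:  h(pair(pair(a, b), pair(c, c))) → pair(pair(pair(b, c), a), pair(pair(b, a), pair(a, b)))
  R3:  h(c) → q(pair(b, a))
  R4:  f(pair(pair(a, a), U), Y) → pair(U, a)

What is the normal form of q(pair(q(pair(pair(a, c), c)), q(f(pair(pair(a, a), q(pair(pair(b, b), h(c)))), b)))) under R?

1. q(pair(q(pair(pair(a, c), c)), q(f(pair(pair(a, a), q(pair(pair(b, b), h(c)))), b))))  →  q(f(pair(pair(a, a), q(pair(pair(b, b), h(c)))), b))   [R1 at ε]
2. q(f(pair(pair(a, a), q(pair(pair(b, b), h(c)))), b))  →  q(pair(q(pair(pair(b, b), h(c))), a))   [R4 at 1]
3. q(pair(q(pair(pair(b, b), h(c))), a))  →  a   [R1 at ε]

a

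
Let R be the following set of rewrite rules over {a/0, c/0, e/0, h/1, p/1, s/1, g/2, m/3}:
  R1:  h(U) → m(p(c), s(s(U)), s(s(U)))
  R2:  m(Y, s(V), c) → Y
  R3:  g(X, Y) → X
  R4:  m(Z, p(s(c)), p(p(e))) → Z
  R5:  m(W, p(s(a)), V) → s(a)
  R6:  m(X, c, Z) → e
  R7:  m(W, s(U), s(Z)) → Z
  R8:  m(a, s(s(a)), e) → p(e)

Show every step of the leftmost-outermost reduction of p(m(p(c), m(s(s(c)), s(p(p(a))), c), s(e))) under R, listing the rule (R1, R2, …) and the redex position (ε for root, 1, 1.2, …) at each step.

1. p(m(p(c), m(s(s(c)), s(p(p(a))), c), s(e)))  →  p(m(p(c), s(s(c)), s(e)))   [R2 at 1.2]
2. p(m(p(c), s(s(c)), s(e)))  →  p(e)   [R7 at 1]

p(e)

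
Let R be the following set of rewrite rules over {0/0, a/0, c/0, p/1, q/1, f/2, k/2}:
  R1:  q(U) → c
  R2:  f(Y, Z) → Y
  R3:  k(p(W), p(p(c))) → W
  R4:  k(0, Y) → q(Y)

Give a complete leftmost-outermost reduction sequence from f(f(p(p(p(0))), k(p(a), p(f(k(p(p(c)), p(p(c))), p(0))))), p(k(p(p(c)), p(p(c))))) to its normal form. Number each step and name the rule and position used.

p(p(p(0)))

1. f(f(p(p(p(0))), k(p(a), p(f(k(p(p(c)), p(p(c))), p(0))))), p(k(p(p(c)), p(p(c)))))  →  f(p(p(p(0))), k(p(a), p(f(k(p(p(c)), p(p(c))), p(0)))))   [R2 at ε]
2. f(p(p(p(0))), k(p(a), p(f(k(p(p(c)), p(p(c))), p(0)))))  →  p(p(p(0)))   [R2 at ε]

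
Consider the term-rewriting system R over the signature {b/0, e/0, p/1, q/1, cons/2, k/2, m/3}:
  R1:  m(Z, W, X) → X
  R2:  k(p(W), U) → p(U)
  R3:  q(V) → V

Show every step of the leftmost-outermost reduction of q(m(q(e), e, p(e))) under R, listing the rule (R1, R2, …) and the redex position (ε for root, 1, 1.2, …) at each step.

p(e)

1. q(m(q(e), e, p(e)))  →  m(q(e), e, p(e))   [R3 at ε]
2. m(q(e), e, p(e))  →  p(e)   [R1 at ε]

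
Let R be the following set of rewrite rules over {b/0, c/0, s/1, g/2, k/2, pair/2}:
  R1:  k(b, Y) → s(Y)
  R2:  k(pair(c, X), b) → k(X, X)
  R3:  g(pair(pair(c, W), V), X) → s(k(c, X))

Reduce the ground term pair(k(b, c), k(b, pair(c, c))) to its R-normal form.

pair(s(c), s(pair(c, c)))

1. pair(k(b, c), k(b, pair(c, c)))  →  pair(s(c), k(b, pair(c, c)))   [R1 at 1]
2. pair(s(c), k(b, pair(c, c)))  →  pair(s(c), s(pair(c, c)))   [R1 at 2]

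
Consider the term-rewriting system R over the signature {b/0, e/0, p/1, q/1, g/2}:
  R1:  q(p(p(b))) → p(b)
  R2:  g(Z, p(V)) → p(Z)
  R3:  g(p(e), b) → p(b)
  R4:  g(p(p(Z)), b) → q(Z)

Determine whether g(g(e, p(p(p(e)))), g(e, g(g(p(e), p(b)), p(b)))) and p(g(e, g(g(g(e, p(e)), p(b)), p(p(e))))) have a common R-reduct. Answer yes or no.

Reduce t₁ = g(g(e, p(p(p(e)))), g(e, g(g(p(e), p(b)), p(b)))):
1. g(g(e, p(p(p(e)))), g(e, g(g(p(e), p(b)), p(b))))  →  g(p(e), g(e, g(g(p(e), p(b)), p(b))))   [R2 at 1]
2. g(p(e), g(e, g(g(p(e), p(b)), p(b))))  →  g(p(e), g(e, p(g(p(e), p(b)))))   [R2 at 2.2]
3. g(p(e), g(e, p(g(p(e), p(b)))))  →  g(p(e), p(e))   [R2 at 2]
4. g(p(e), p(e))  →  p(p(e))   [R2 at ε]

Reduce t₂ = p(g(e, g(g(g(e, p(e)), p(b)), p(p(e))))):
1. p(g(e, g(g(g(e, p(e)), p(b)), p(p(e)))))  →  p(g(e, p(g(g(e, p(e)), p(b)))))   [R2 at 1.2]
2. p(g(e, p(g(g(e, p(e)), p(b)))))  →  p(p(e))   [R2 at 1]

yes — NF(t₁) = p(p(e)), NF(t₂) = p(p(e))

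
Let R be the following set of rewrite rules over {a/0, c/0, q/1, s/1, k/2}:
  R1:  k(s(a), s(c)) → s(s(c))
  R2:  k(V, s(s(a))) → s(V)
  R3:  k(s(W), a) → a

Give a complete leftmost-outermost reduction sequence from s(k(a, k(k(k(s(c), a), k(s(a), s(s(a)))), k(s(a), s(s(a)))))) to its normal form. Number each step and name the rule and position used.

1. s(k(a, k(k(k(s(c), a), k(s(a), s(s(a)))), k(s(a), s(s(a))))))  →  s(k(a, k(k(a, k(s(a), s(s(a)))), k(s(a), s(s(a))))))   [R3 at 1.2.1.1]
2. s(k(a, k(k(a, k(s(a), s(s(a)))), k(s(a), s(s(a))))))  →  s(k(a, k(k(a, s(s(a))), k(s(a), s(s(a))))))   [R2 at 1.2.1.2]
3. s(k(a, k(k(a, s(s(a))), k(s(a), s(s(a))))))  →  s(k(a, k(s(a), k(s(a), s(s(a))))))   [R2 at 1.2.1]
4. s(k(a, k(s(a), k(s(a), s(s(a))))))  →  s(k(a, k(s(a), s(s(a)))))   [R2 at 1.2.2]
5. s(k(a, k(s(a), s(s(a)))))  →  s(k(a, s(s(a))))   [R2 at 1.2]
6. s(k(a, s(s(a))))  →  s(s(a))   [R2 at 1]

s(s(a))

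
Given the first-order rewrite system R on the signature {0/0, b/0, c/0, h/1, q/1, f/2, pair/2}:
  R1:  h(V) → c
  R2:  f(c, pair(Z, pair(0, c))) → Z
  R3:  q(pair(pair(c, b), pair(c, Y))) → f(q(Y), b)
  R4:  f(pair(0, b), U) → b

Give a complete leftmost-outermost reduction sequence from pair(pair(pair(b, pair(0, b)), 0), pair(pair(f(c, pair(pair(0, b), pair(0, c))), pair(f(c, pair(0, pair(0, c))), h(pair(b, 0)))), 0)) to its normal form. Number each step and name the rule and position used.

pair(pair(pair(b, pair(0, b)), 0), pair(pair(pair(0, b), pair(0, c)), 0))

1. pair(pair(pair(b, pair(0, b)), 0), pair(pair(f(c, pair(pair(0, b), pair(0, c))), pair(f(c, pair(0, pair(0, c))), h(pair(b, 0)))), 0))  →  pair(pair(pair(b, pair(0, b)), 0), pair(pair(pair(0, b), pair(f(c, pair(0, pair(0, c))), h(pair(b, 0)))), 0))   [R2 at 2.1.1]
2. pair(pair(pair(b, pair(0, b)), 0), pair(pair(pair(0, b), pair(f(c, pair(0, pair(0, c))), h(pair(b, 0)))), 0))  →  pair(pair(pair(b, pair(0, b)), 0), pair(pair(pair(0, b), pair(0, h(pair(b, 0)))), 0))   [R2 at 2.1.2.1]
3. pair(pair(pair(b, pair(0, b)), 0), pair(pair(pair(0, b), pair(0, h(pair(b, 0)))), 0))  →  pair(pair(pair(b, pair(0, b)), 0), pair(pair(pair(0, b), pair(0, c)), 0))   [R1 at 2.1.2.2]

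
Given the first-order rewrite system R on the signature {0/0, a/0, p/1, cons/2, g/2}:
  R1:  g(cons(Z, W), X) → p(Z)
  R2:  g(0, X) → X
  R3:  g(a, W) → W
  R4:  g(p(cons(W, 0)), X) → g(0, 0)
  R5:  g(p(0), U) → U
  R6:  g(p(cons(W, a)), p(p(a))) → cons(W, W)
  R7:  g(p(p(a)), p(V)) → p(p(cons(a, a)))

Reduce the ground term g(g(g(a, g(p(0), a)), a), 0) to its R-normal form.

1. g(g(g(a, g(p(0), a)), a), 0)  →  g(g(g(p(0), a), a), 0)   [R3 at 1.1]
2. g(g(g(p(0), a), a), 0)  →  g(g(a, a), 0)   [R5 at 1.1]
3. g(g(a, a), 0)  →  g(a, 0)   [R3 at 1]
4. g(a, 0)  →  0   [R3 at ε]

0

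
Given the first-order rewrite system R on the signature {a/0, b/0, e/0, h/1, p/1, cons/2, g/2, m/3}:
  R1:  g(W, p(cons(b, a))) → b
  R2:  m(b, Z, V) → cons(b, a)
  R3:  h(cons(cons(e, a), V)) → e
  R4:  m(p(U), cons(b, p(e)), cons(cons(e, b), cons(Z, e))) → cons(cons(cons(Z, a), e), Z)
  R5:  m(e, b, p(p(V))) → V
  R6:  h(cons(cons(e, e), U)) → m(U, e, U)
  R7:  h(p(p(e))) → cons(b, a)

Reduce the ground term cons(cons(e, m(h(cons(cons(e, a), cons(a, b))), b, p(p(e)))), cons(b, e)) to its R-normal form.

cons(cons(e, e), cons(b, e))

1. cons(cons(e, m(h(cons(cons(e, a), cons(a, b))), b, p(p(e)))), cons(b, e))  →  cons(cons(e, m(e, b, p(p(e)))), cons(b, e))   [R3 at 1.2.1]
2. cons(cons(e, m(e, b, p(p(e)))), cons(b, e))  →  cons(cons(e, e), cons(b, e))   [R5 at 1.2]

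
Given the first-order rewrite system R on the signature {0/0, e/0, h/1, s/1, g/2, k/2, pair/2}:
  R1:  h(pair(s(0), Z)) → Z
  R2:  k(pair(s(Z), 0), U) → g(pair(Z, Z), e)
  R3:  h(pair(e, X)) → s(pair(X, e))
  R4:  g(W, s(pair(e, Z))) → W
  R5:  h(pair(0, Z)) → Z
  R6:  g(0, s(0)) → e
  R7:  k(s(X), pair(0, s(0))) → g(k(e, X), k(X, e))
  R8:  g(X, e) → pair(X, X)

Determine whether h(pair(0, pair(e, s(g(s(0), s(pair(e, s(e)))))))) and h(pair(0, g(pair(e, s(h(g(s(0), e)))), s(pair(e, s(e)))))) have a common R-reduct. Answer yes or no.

Reduce t₁ = h(pair(0, pair(e, s(g(s(0), s(pair(e, s(e)))))))):
1. h(pair(0, pair(e, s(g(s(0), s(pair(e, s(e))))))))  →  pair(e, s(g(s(0), s(pair(e, s(e))))))   [R5 at ε]
2. pair(e, s(g(s(0), s(pair(e, s(e))))))  →  pair(e, s(s(0)))   [R4 at 2.1]

Reduce t₂ = h(pair(0, g(pair(e, s(h(g(s(0), e)))), s(pair(e, s(e)))))):
1. h(pair(0, g(pair(e, s(h(g(s(0), e)))), s(pair(e, s(e))))))  →  g(pair(e, s(h(g(s(0), e)))), s(pair(e, s(e))))   [R5 at ε]
2. g(pair(e, s(h(g(s(0), e)))), s(pair(e, s(e))))  →  pair(e, s(h(g(s(0), e))))   [R4 at ε]
3. pair(e, s(h(g(s(0), e))))  →  pair(e, s(h(pair(s(0), s(0)))))   [R8 at 2.1.1]
4. pair(e, s(h(pair(s(0), s(0)))))  →  pair(e, s(s(0)))   [R1 at 2.1]

yes — NF(t₁) = pair(e, s(s(0))), NF(t₂) = pair(e, s(s(0)))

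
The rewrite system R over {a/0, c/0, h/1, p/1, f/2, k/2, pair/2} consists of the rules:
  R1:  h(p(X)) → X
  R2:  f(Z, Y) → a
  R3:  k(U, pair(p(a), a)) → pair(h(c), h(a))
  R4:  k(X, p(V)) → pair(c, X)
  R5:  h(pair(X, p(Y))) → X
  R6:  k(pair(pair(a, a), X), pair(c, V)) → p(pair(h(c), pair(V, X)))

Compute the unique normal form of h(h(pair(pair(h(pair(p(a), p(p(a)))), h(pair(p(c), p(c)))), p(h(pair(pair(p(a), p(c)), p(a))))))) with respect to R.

p(a)

1. h(h(pair(pair(h(pair(p(a), p(p(a)))), h(pair(p(c), p(c)))), p(h(pair(pair(p(a), p(c)), p(a)))))))  →  h(pair(h(pair(p(a), p(p(a)))), h(pair(p(c), p(c)))))   [R5 at 1]
2. h(pair(h(pair(p(a), p(p(a)))), h(pair(p(c), p(c)))))  →  h(pair(p(a), h(pair(p(c), p(c)))))   [R5 at 1.1]
3. h(pair(p(a), h(pair(p(c), p(c)))))  →  h(pair(p(a), p(c)))   [R5 at 1.2]
4. h(pair(p(a), p(c)))  →  p(a)   [R5 at ε]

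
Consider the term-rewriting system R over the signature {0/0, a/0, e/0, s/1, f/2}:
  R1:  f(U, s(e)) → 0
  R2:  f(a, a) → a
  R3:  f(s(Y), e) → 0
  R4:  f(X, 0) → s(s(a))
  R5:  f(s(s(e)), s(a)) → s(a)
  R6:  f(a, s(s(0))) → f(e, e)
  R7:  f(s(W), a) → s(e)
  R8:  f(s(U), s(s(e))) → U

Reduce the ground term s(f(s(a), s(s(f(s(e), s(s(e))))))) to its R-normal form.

1. s(f(s(a), s(s(f(s(e), s(s(e)))))))  →  s(f(s(a), s(s(e))))   [R8 at 1.2.1.1]
2. s(f(s(a), s(s(e))))  →  s(a)   [R8 at 1]

s(a)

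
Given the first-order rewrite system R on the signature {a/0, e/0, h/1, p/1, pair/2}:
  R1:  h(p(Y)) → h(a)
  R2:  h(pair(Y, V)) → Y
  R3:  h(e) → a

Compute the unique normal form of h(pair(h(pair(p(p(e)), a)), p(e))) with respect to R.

p(p(e))

1. h(pair(h(pair(p(p(e)), a)), p(e)))  →  h(pair(p(p(e)), a))   [R2 at ε]
2. h(pair(p(p(e)), a))  →  p(p(e))   [R2 at ε]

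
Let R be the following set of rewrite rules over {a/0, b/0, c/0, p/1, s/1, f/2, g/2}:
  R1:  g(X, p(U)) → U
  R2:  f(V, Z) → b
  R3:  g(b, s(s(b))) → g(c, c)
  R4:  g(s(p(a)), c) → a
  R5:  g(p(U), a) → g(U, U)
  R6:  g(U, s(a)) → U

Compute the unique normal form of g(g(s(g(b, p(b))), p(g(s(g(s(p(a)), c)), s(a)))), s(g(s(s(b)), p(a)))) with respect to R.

1. g(g(s(g(b, p(b))), p(g(s(g(s(p(a)), c)), s(a)))), s(g(s(s(b)), p(a))))  →  g(g(s(g(s(p(a)), c)), s(a)), s(g(s(s(b)), p(a))))   [R1 at 1]
2. g(g(s(g(s(p(a)), c)), s(a)), s(g(s(s(b)), p(a))))  →  g(s(g(s(p(a)), c)), s(g(s(s(b)), p(a))))   [R6 at 1]
3. g(s(g(s(p(a)), c)), s(g(s(s(b)), p(a))))  →  g(s(a), s(g(s(s(b)), p(a))))   [R4 at 1.1]
4. g(s(a), s(g(s(s(b)), p(a))))  →  g(s(a), s(a))   [R1 at 2.1]
5. g(s(a), s(a))  →  s(a)   [R6 at ε]

s(a)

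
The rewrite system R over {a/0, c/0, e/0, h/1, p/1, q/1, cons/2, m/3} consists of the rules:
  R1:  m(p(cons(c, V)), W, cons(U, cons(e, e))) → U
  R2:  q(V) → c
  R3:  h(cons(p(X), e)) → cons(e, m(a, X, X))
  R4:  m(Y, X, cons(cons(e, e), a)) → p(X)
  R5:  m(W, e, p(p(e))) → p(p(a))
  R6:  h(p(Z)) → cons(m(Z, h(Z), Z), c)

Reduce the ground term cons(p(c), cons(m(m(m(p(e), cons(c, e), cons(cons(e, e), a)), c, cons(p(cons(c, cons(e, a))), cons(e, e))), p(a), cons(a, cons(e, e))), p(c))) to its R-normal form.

1. cons(p(c), cons(m(m(m(p(e), cons(c, e), cons(cons(e, e), a)), c, cons(p(cons(c, cons(e, a))), cons(e, e))), p(a), cons(a, cons(e, e))), p(c)))  →  cons(p(c), cons(m(m(p(cons(c, e)), c, cons(p(cons(c, cons(e, a))), cons(e, e))), p(a), cons(a, cons(e, e))), p(c)))   [R4 at 2.1.1.1]
2. cons(p(c), cons(m(m(p(cons(c, e)), c, cons(p(cons(c, cons(e, a))), cons(e, e))), p(a), cons(a, cons(e, e))), p(c)))  →  cons(p(c), cons(m(p(cons(c, cons(e, a))), p(a), cons(a, cons(e, e))), p(c)))   [R1 at 2.1.1]
3. cons(p(c), cons(m(p(cons(c, cons(e, a))), p(a), cons(a, cons(e, e))), p(c)))  →  cons(p(c), cons(a, p(c)))   [R1 at 2.1]

cons(p(c), cons(a, p(c)))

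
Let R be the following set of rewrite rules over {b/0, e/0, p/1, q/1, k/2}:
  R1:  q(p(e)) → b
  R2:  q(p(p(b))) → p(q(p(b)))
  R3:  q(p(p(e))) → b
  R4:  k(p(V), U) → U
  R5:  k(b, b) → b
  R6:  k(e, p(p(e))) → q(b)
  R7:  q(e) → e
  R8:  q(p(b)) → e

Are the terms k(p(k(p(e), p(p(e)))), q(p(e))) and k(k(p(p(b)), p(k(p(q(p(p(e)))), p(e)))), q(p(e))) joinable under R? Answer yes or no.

Reduce t₁ = k(p(k(p(e), p(p(e)))), q(p(e))):
1. k(p(k(p(e), p(p(e)))), q(p(e)))  →  q(p(e))   [R4 at ε]
2. q(p(e))  →  b   [R1 at ε]

Reduce t₂ = k(k(p(p(b)), p(k(p(q(p(p(e)))), p(e)))), q(p(e))):
1. k(k(p(p(b)), p(k(p(q(p(p(e)))), p(e)))), q(p(e)))  →  k(p(k(p(q(p(p(e)))), p(e))), q(p(e)))   [R4 at 1]
2. k(p(k(p(q(p(p(e)))), p(e))), q(p(e)))  →  q(p(e))   [R4 at ε]
3. q(p(e))  →  b   [R1 at ε]

yes — NF(t₁) = b, NF(t₂) = b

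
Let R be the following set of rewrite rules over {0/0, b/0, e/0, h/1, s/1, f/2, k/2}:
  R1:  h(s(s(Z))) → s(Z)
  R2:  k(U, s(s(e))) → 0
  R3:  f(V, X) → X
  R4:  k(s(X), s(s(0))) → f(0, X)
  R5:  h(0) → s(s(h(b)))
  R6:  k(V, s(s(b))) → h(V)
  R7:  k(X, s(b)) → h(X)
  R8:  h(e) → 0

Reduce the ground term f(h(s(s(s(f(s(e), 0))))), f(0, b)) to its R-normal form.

b

1. f(h(s(s(s(f(s(e), 0))))), f(0, b))  →  f(0, b)   [R3 at ε]
2. f(0, b)  →  b   [R3 at ε]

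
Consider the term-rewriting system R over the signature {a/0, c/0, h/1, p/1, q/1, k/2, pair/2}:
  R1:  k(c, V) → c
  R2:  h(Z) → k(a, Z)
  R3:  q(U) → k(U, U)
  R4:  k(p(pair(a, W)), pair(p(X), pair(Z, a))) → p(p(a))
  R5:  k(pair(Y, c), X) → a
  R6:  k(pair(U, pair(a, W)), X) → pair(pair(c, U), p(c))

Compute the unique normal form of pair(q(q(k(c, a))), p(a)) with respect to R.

pair(c, p(a))

1. pair(q(q(k(c, a))), p(a))  →  pair(k(q(k(c, a)), q(k(c, a))), p(a))   [R3 at 1]
2. pair(k(q(k(c, a)), q(k(c, a))), p(a))  →  pair(k(k(k(c, a), k(c, a)), q(k(c, a))), p(a))   [R3 at 1.1]
3. pair(k(k(k(c, a), k(c, a)), q(k(c, a))), p(a))  →  pair(k(k(c, k(c, a)), q(k(c, a))), p(a))   [R1 at 1.1.1]
4. pair(k(k(c, k(c, a)), q(k(c, a))), p(a))  →  pair(k(c, q(k(c, a))), p(a))   [R1 at 1.1]
5. pair(k(c, q(k(c, a))), p(a))  →  pair(c, p(a))   [R1 at 1]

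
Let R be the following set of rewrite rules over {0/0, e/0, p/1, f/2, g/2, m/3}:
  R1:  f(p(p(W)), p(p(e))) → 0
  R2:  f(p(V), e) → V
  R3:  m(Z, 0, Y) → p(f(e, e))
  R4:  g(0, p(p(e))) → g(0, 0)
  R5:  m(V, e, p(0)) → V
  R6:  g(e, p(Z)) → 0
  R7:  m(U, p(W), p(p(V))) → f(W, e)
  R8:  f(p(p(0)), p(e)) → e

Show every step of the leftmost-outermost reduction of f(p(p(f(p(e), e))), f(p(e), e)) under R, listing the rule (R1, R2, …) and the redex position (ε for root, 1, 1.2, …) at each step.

p(e)

1. f(p(p(f(p(e), e))), f(p(e), e))  →  f(p(p(e)), f(p(e), e))   [R2 at 1.1.1]
2. f(p(p(e)), f(p(e), e))  →  f(p(p(e)), e)   [R2 at 2]
3. f(p(p(e)), e)  →  p(e)   [R2 at ε]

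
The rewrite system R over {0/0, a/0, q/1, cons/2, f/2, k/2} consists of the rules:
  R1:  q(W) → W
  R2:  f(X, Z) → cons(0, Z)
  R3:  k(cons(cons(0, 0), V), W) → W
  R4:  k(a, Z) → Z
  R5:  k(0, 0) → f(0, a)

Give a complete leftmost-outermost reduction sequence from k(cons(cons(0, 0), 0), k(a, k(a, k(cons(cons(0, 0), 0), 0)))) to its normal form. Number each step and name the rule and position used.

1. k(cons(cons(0, 0), 0), k(a, k(a, k(cons(cons(0, 0), 0), 0))))  →  k(a, k(a, k(cons(cons(0, 0), 0), 0)))   [R3 at ε]
2. k(a, k(a, k(cons(cons(0, 0), 0), 0)))  →  k(a, k(cons(cons(0, 0), 0), 0))   [R4 at ε]
3. k(a, k(cons(cons(0, 0), 0), 0))  →  k(cons(cons(0, 0), 0), 0)   [R4 at ε]
4. k(cons(cons(0, 0), 0), 0)  →  0   [R3 at ε]

0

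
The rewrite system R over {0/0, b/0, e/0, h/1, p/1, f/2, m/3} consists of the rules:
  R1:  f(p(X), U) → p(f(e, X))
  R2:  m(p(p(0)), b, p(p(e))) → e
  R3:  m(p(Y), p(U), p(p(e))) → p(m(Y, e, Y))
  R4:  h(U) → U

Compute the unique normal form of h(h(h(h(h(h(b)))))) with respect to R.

b

1. h(h(h(h(h(h(b))))))  →  h(h(h(h(h(b)))))   [R4 at ε]
2. h(h(h(h(h(b)))))  →  h(h(h(h(b))))   [R4 at ε]
3. h(h(h(h(b))))  →  h(h(h(b)))   [R4 at ε]
4. h(h(h(b)))  →  h(h(b))   [R4 at ε]
5. h(h(b))  →  h(b)   [R4 at ε]
6. h(b)  →  b   [R4 at ε]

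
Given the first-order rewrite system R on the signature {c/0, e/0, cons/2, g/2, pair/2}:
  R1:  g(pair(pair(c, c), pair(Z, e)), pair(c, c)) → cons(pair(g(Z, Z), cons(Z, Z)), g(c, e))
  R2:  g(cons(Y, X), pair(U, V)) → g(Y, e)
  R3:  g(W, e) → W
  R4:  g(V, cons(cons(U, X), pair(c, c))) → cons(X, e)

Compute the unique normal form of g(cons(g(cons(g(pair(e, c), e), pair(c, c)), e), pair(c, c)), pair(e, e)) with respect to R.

1. g(cons(g(cons(g(pair(e, c), e), pair(c, c)), e), pair(c, c)), pair(e, e))  →  g(g(cons(g(pair(e, c), e), pair(c, c)), e), e)   [R2 at ε]
2. g(g(cons(g(pair(e, c), e), pair(c, c)), e), e)  →  g(cons(g(pair(e, c), e), pair(c, c)), e)   [R3 at ε]
3. g(cons(g(pair(e, c), e), pair(c, c)), e)  →  cons(g(pair(e, c), e), pair(c, c))   [R3 at ε]
4. cons(g(pair(e, c), e), pair(c, c))  →  cons(pair(e, c), pair(c, c))   [R3 at 1]

cons(pair(e, c), pair(c, c))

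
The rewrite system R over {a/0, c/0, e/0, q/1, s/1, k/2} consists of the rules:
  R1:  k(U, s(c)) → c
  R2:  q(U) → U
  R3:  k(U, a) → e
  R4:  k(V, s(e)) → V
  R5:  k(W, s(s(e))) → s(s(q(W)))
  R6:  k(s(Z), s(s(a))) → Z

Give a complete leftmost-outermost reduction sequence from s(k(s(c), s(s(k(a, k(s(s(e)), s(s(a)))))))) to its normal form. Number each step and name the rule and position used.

s(c)

1. s(k(s(c), s(s(k(a, k(s(s(e)), s(s(a))))))))  →  s(k(s(c), s(s(k(a, s(e))))))   [R6 at 1.2.1.1.2]
2. s(k(s(c), s(s(k(a, s(e))))))  →  s(k(s(c), s(s(a))))   [R4 at 1.2.1.1]
3. s(k(s(c), s(s(a))))  →  s(c)   [R6 at 1]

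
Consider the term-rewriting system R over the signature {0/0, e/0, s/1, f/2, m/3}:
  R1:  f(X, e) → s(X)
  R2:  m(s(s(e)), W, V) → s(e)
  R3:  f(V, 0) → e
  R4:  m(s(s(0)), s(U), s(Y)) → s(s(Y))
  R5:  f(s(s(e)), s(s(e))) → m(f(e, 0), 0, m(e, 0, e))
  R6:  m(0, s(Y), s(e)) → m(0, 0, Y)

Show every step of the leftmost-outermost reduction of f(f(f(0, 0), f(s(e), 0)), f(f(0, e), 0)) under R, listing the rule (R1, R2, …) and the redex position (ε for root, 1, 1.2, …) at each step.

s(s(e))

1. f(f(f(0, 0), f(s(e), 0)), f(f(0, e), 0))  →  f(f(e, f(s(e), 0)), f(f(0, e), 0))   [R3 at 1.1]
2. f(f(e, f(s(e), 0)), f(f(0, e), 0))  →  f(f(e, e), f(f(0, e), 0))   [R3 at 1.2]
3. f(f(e, e), f(f(0, e), 0))  →  f(s(e), f(f(0, e), 0))   [R1 at 1]
4. f(s(e), f(f(0, e), 0))  →  f(s(e), e)   [R3 at 2]
5. f(s(e), e)  →  s(s(e))   [R1 at ε]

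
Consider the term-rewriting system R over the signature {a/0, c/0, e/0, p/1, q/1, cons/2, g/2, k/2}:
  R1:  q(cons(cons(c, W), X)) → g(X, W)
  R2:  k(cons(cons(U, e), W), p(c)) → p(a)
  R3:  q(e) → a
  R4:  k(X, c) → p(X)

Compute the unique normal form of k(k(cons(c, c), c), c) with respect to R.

1. k(k(cons(c, c), c), c)  →  p(k(cons(c, c), c))   [R4 at ε]
2. p(k(cons(c, c), c))  →  p(p(cons(c, c)))   [R4 at 1]

p(p(cons(c, c)))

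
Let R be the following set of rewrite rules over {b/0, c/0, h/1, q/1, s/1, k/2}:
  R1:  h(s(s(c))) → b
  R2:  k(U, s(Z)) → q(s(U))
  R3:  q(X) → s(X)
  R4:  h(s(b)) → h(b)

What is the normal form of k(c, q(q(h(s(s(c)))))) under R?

s(s(c))

1. k(c, q(q(h(s(s(c))))))  →  k(c, s(q(h(s(s(c))))))   [R3 at 2]
2. k(c, s(q(h(s(s(c))))))  →  q(s(c))   [R2 at ε]
3. q(s(c))  →  s(s(c))   [R3 at ε]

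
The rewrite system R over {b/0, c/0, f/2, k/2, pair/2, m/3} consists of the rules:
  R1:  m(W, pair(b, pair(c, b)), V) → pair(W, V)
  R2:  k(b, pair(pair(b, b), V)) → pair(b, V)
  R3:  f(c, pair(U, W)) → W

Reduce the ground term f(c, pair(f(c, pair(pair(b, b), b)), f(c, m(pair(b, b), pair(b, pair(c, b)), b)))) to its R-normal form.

1. f(c, pair(f(c, pair(pair(b, b), b)), f(c, m(pair(b, b), pair(b, pair(c, b)), b))))  →  f(c, m(pair(b, b), pair(b, pair(c, b)), b))   [R3 at ε]
2. f(c, m(pair(b, b), pair(b, pair(c, b)), b))  →  f(c, pair(pair(b, b), b))   [R1 at 2]
3. f(c, pair(pair(b, b), b))  →  b   [R3 at ε]

b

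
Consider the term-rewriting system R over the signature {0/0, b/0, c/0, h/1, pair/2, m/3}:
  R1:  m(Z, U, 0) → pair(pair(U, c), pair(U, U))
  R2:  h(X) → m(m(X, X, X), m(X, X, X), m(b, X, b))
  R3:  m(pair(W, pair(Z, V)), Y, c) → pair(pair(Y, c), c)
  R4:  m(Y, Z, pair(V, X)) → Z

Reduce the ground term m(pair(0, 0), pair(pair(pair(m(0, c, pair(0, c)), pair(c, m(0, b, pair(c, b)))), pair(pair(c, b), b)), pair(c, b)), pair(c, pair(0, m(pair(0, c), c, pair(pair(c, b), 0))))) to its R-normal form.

pair(pair(pair(c, pair(c, b)), pair(pair(c, b), b)), pair(c, b))

1. m(pair(0, 0), pair(pair(pair(m(0, c, pair(0, c)), pair(c, m(0, b, pair(c, b)))), pair(pair(c, b), b)), pair(c, b)), pair(c, pair(0, m(pair(0, c), c, pair(pair(c, b), 0)))))  →  pair(pair(pair(m(0, c, pair(0, c)), pair(c, m(0, b, pair(c, b)))), pair(pair(c, b), b)), pair(c, b))   [R4 at ε]
2. pair(pair(pair(m(0, c, pair(0, c)), pair(c, m(0, b, pair(c, b)))), pair(pair(c, b), b)), pair(c, b))  →  pair(pair(pair(c, pair(c, m(0, b, pair(c, b)))), pair(pair(c, b), b)), pair(c, b))   [R4 at 1.1.1]
3. pair(pair(pair(c, pair(c, m(0, b, pair(c, b)))), pair(pair(c, b), b)), pair(c, b))  →  pair(pair(pair(c, pair(c, b)), pair(pair(c, b), b)), pair(c, b))   [R4 at 1.1.2.2]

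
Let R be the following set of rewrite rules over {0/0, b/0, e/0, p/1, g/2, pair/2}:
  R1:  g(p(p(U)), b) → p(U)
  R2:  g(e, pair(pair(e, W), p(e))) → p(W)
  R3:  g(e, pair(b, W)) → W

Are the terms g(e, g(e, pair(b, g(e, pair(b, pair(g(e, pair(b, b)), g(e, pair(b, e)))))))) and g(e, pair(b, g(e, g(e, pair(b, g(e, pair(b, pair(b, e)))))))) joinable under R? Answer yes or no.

Reduce t₁ = g(e, g(e, pair(b, g(e, pair(b, pair(g(e, pair(b, b)), g(e, pair(b, e)))))))):
1. g(e, g(e, pair(b, g(e, pair(b, pair(g(e, pair(b, b)), g(e, pair(b, e))))))))  →  g(e, g(e, pair(b, pair(g(e, pair(b, b)), g(e, pair(b, e))))))   [R3 at 2]
2. g(e, g(e, pair(b, pair(g(e, pair(b, b)), g(e, pair(b, e))))))  →  g(e, pair(g(e, pair(b, b)), g(e, pair(b, e))))   [R3 at 2]
3. g(e, pair(g(e, pair(b, b)), g(e, pair(b, e))))  →  g(e, pair(b, g(e, pair(b, e))))   [R3 at 2.1]
4. g(e, pair(b, g(e, pair(b, e))))  →  g(e, pair(b, e))   [R3 at ε]
5. g(e, pair(b, e))  →  e   [R3 at ε]

Reduce t₂ = g(e, pair(b, g(e, g(e, pair(b, g(e, pair(b, pair(b, e)))))))):
1. g(e, pair(b, g(e, g(e, pair(b, g(e, pair(b, pair(b, e))))))))  →  g(e, g(e, pair(b, g(e, pair(b, pair(b, e))))))   [R3 at ε]
2. g(e, g(e, pair(b, g(e, pair(b, pair(b, e))))))  →  g(e, g(e, pair(b, pair(b, e))))   [R3 at 2]
3. g(e, g(e, pair(b, pair(b, e))))  →  g(e, pair(b, e))   [R3 at 2]
4. g(e, pair(b, e))  →  e   [R3 at ε]

yes — NF(t₁) = e, NF(t₂) = e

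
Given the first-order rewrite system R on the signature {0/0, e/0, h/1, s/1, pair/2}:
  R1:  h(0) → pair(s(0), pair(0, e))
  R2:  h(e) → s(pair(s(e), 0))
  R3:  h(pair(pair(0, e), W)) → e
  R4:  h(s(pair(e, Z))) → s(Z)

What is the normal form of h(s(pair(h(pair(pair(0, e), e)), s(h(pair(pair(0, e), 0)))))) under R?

s(s(e))

1. h(s(pair(h(pair(pair(0, e), e)), s(h(pair(pair(0, e), 0))))))  →  h(s(pair(e, s(h(pair(pair(0, e), 0))))))   [R3 at 1.1.1]
2. h(s(pair(e, s(h(pair(pair(0, e), 0))))))  →  s(s(h(pair(pair(0, e), 0))))   [R4 at ε]
3. s(s(h(pair(pair(0, e), 0))))  →  s(s(e))   [R3 at 1.1]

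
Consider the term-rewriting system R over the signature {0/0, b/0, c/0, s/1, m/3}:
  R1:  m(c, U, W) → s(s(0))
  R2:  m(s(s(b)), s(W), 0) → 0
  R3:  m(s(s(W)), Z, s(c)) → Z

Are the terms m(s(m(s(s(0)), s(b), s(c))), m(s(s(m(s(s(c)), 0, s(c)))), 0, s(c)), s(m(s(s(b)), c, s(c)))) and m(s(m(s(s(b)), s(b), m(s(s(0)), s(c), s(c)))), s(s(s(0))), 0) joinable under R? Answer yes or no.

yes — NF(t₁) = 0, NF(t₂) = 0

Reduce t₁ = m(s(m(s(s(0)), s(b), s(c))), m(s(s(m(s(s(c)), 0, s(c)))), 0, s(c)), s(m(s(s(b)), c, s(c)))):
1. m(s(m(s(s(0)), s(b), s(c))), m(s(s(m(s(s(c)), 0, s(c)))), 0, s(c)), s(m(s(s(b)), c, s(c))))  →  m(s(s(b)), m(s(s(m(s(s(c)), 0, s(c)))), 0, s(c)), s(m(s(s(b)), c, s(c))))   [R3 at 1.1]
2. m(s(s(b)), m(s(s(m(s(s(c)), 0, s(c)))), 0, s(c)), s(m(s(s(b)), c, s(c))))  →  m(s(s(b)), 0, s(m(s(s(b)), c, s(c))))   [R3 at 2]
3. m(s(s(b)), 0, s(m(s(s(b)), c, s(c))))  →  m(s(s(b)), 0, s(c))   [R3 at 3.1]
4. m(s(s(b)), 0, s(c))  →  0   [R3 at ε]

Reduce t₂ = m(s(m(s(s(b)), s(b), m(s(s(0)), s(c), s(c)))), s(s(s(0))), 0):
1. m(s(m(s(s(b)), s(b), m(s(s(0)), s(c), s(c)))), s(s(s(0))), 0)  →  m(s(m(s(s(b)), s(b), s(c))), s(s(s(0))), 0)   [R3 at 1.1.3]
2. m(s(m(s(s(b)), s(b), s(c))), s(s(s(0))), 0)  →  m(s(s(b)), s(s(s(0))), 0)   [R3 at 1.1]
3. m(s(s(b)), s(s(s(0))), 0)  →  0   [R2 at ε]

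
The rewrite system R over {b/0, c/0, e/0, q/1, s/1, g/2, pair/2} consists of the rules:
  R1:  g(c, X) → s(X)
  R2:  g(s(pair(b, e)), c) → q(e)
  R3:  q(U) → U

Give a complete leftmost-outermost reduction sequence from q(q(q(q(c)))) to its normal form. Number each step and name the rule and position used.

c

1. q(q(q(q(c))))  →  q(q(q(c)))   [R3 at ε]
2. q(q(q(c)))  →  q(q(c))   [R3 at ε]
3. q(q(c))  →  q(c)   [R3 at ε]
4. q(c)  →  c   [R3 at ε]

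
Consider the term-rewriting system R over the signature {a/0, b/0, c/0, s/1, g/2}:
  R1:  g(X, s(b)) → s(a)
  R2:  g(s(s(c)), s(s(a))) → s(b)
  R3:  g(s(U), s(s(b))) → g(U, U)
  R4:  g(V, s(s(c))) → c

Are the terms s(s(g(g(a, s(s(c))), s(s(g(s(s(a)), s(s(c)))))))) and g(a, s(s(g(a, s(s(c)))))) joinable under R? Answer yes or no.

no — NF(t₁) = s(s(c)), NF(t₂) = c

Reduce t₁ = s(s(g(g(a, s(s(c))), s(s(g(s(s(a)), s(s(c)))))))):
1. s(s(g(g(a, s(s(c))), s(s(g(s(s(a)), s(s(c))))))))  →  s(s(g(c, s(s(g(s(s(a)), s(s(c))))))))   [R4 at 1.1.1]
2. s(s(g(c, s(s(g(s(s(a)), s(s(c))))))))  →  s(s(g(c, s(s(c)))))   [R4 at 1.1.2.1.1]
3. s(s(g(c, s(s(c)))))  →  s(s(c))   [R4 at 1.1]

Reduce t₂ = g(a, s(s(g(a, s(s(c)))))):
1. g(a, s(s(g(a, s(s(c))))))  →  g(a, s(s(c)))   [R4 at 2.1.1]
2. g(a, s(s(c)))  →  c   [R4 at ε]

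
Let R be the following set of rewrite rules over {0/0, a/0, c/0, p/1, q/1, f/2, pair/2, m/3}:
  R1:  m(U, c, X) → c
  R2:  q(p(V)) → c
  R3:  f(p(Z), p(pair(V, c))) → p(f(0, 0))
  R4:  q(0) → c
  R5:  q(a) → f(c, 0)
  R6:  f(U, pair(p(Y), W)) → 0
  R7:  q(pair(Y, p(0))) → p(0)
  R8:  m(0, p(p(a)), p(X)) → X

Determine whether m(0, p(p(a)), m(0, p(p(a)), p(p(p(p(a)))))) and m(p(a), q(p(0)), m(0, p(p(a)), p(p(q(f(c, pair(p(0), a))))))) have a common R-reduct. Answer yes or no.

no — NF(t₁) = p(p(a)), NF(t₂) = c

Reduce t₁ = m(0, p(p(a)), m(0, p(p(a)), p(p(p(p(a)))))):
1. m(0, p(p(a)), m(0, p(p(a)), p(p(p(p(a))))))  →  m(0, p(p(a)), p(p(p(a))))   [R8 at 3]
2. m(0, p(p(a)), p(p(p(a))))  →  p(p(a))   [R8 at ε]

Reduce t₂ = m(p(a), q(p(0)), m(0, p(p(a)), p(p(q(f(c, pair(p(0), a))))))):
1. m(p(a), q(p(0)), m(0, p(p(a)), p(p(q(f(c, pair(p(0), a)))))))  →  m(p(a), c, m(0, p(p(a)), p(p(q(f(c, pair(p(0), a)))))))   [R2 at 2]
2. m(p(a), c, m(0, p(p(a)), p(p(q(f(c, pair(p(0), a)))))))  →  c   [R1 at ε]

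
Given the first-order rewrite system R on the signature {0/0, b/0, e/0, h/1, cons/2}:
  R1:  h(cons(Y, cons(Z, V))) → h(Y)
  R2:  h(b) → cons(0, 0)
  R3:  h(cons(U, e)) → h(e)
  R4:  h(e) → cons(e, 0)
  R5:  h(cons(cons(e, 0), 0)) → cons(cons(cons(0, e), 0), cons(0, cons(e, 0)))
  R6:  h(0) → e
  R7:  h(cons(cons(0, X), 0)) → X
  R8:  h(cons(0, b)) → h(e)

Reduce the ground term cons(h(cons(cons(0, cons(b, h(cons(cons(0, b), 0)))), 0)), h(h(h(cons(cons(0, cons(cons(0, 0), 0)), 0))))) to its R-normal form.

1. cons(h(cons(cons(0, cons(b, h(cons(cons(0, b), 0)))), 0)), h(h(h(cons(cons(0, cons(cons(0, 0), 0)), 0)))))  →  cons(cons(b, h(cons(cons(0, b), 0))), h(h(h(cons(cons(0, cons(cons(0, 0), 0)), 0)))))   [R7 at 1]
2. cons(cons(b, h(cons(cons(0, b), 0))), h(h(h(cons(cons(0, cons(cons(0, 0), 0)), 0)))))  →  cons(cons(b, b), h(h(h(cons(cons(0, cons(cons(0, 0), 0)), 0)))))   [R7 at 1.2]
3. cons(cons(b, b), h(h(h(cons(cons(0, cons(cons(0, 0), 0)), 0)))))  →  cons(cons(b, b), h(h(cons(cons(0, 0), 0))))   [R7 at 2.1.1]
4. cons(cons(b, b), h(h(cons(cons(0, 0), 0))))  →  cons(cons(b, b), h(0))   [R7 at 2.1]
5. cons(cons(b, b), h(0))  →  cons(cons(b, b), e)   [R6 at 2]

cons(cons(b, b), e)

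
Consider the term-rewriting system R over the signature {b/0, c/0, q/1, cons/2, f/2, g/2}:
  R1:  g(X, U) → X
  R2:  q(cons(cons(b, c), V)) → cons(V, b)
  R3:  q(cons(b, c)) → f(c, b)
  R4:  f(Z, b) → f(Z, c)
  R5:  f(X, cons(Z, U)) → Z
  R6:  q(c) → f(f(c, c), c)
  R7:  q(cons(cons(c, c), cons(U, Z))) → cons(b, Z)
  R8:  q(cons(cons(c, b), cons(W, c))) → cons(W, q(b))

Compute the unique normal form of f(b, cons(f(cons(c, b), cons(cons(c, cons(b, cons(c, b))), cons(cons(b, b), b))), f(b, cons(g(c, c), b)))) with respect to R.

cons(c, cons(b, cons(c, b)))

1. f(b, cons(f(cons(c, b), cons(cons(c, cons(b, cons(c, b))), cons(cons(b, b), b))), f(b, cons(g(c, c), b))))  →  f(cons(c, b), cons(cons(c, cons(b, cons(c, b))), cons(cons(b, b), b)))   [R5 at ε]
2. f(cons(c, b), cons(cons(c, cons(b, cons(c, b))), cons(cons(b, b), b)))  →  cons(c, cons(b, cons(c, b)))   [R5 at ε]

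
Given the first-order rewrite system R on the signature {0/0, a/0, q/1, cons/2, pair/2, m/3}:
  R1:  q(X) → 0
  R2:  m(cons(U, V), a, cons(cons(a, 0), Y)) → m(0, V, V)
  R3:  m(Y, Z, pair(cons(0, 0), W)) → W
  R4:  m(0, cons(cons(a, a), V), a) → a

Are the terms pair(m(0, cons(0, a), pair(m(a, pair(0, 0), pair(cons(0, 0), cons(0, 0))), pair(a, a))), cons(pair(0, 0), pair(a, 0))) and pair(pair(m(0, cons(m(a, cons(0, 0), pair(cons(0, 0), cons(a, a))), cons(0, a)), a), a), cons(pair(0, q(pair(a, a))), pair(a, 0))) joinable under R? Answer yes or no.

yes — NF(t₁) = pair(pair(a, a), cons(pair(0, 0), pair(a, 0))), NF(t₂) = pair(pair(a, a), cons(pair(0, 0), pair(a, 0)))

Reduce t₁ = pair(m(0, cons(0, a), pair(m(a, pair(0, 0), pair(cons(0, 0), cons(0, 0))), pair(a, a))), cons(pair(0, 0), pair(a, 0))):
1. pair(m(0, cons(0, a), pair(m(a, pair(0, 0), pair(cons(0, 0), cons(0, 0))), pair(a, a))), cons(pair(0, 0), pair(a, 0)))  →  pair(m(0, cons(0, a), pair(cons(0, 0), pair(a, a))), cons(pair(0, 0), pair(a, 0)))   [R3 at 1.3.1]
2. pair(m(0, cons(0, a), pair(cons(0, 0), pair(a, a))), cons(pair(0, 0), pair(a, 0)))  →  pair(pair(a, a), cons(pair(0, 0), pair(a, 0)))   [R3 at 1]

Reduce t₂ = pair(pair(m(0, cons(m(a, cons(0, 0), pair(cons(0, 0), cons(a, a))), cons(0, a)), a), a), cons(pair(0, q(pair(a, a))), pair(a, 0))):
1. pair(pair(m(0, cons(m(a, cons(0, 0), pair(cons(0, 0), cons(a, a))), cons(0, a)), a), a), cons(pair(0, q(pair(a, a))), pair(a, 0)))  →  pair(pair(m(0, cons(cons(a, a), cons(0, a)), a), a), cons(pair(0, q(pair(a, a))), pair(a, 0)))   [R3 at 1.1.2.1]
2. pair(pair(m(0, cons(cons(a, a), cons(0, a)), a), a), cons(pair(0, q(pair(a, a))), pair(a, 0)))  →  pair(pair(a, a), cons(pair(0, q(pair(a, a))), pair(a, 0)))   [R4 at 1.1]
3. pair(pair(a, a), cons(pair(0, q(pair(a, a))), pair(a, 0)))  →  pair(pair(a, a), cons(pair(0, 0), pair(a, 0)))   [R1 at 2.1.2]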